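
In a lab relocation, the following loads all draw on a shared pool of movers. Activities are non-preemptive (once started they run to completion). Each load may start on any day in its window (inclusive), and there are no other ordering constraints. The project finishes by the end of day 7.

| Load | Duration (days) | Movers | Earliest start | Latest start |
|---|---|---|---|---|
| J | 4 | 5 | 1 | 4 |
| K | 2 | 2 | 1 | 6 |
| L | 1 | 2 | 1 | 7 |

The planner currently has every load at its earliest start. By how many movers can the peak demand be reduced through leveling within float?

4

Early-start peak: d1:9  d2:7  d3:5  d4:5  d5:0  d6:0  d7:0 ⇒ 9.
Leveled (J@1, K@5, L@5): d1:5  d2:5  d3:5  d4:5  d5:4  d6:2  d7:0 ⇒ 5.
Reduction 9 − 5 = 4.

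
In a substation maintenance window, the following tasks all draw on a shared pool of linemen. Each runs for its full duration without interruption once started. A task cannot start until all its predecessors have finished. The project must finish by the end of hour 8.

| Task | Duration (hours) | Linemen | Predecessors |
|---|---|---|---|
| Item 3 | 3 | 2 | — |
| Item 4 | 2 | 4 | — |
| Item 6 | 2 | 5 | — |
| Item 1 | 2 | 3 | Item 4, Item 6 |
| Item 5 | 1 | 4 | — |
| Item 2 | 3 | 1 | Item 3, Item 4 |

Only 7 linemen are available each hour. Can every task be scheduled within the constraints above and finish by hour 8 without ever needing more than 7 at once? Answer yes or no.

yes

Schedule Item 3@1, Item 4@1, Item 6@4, Item 1@6, Item 5@3, Item 2@4: h1:6  h2:6  h3:6  h4:6  h5:6  h6:4  h7:3  h8:0 — peak 6 ≤ 7.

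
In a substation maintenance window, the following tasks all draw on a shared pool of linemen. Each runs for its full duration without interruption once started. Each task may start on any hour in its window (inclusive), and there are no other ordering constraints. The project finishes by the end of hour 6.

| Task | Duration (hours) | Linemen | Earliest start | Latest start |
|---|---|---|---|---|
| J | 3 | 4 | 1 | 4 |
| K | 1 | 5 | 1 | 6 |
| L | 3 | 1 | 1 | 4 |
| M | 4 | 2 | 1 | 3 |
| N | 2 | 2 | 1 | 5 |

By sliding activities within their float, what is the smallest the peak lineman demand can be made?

6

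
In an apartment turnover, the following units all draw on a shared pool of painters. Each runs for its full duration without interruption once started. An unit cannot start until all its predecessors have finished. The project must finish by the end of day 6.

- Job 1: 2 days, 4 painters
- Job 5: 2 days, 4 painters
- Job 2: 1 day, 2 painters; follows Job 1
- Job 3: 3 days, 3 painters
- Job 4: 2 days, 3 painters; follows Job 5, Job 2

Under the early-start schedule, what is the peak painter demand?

Early-start schedule: Job 1@1, Job 5@1, Job 2@3, Job 3@1, Job 4@4.
Load per day: day 1: 11, day 2: 11, day 3: 5, day 4: 3, day 5: 3, day 6: 0.
Peak is 11.

11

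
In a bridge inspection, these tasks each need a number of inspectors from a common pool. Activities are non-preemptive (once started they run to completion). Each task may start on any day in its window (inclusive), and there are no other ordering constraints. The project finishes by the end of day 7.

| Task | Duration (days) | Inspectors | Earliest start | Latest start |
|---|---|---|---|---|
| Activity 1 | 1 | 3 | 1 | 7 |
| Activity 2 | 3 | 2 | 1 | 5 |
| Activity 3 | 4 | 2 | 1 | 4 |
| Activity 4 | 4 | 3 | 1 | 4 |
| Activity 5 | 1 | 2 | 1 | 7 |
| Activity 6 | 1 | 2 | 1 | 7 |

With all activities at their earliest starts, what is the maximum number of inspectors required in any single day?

14

Early-start schedule: Activity 1@1, Activity 2@1, Activity 3@1, Activity 4@1, Activity 5@1, Activity 6@1.
Load per day: day 1: 14, day 2: 7, day 3: 7, day 4: 5, day 5: 0, day 6: 0, day 7: 0.
Peak is 14.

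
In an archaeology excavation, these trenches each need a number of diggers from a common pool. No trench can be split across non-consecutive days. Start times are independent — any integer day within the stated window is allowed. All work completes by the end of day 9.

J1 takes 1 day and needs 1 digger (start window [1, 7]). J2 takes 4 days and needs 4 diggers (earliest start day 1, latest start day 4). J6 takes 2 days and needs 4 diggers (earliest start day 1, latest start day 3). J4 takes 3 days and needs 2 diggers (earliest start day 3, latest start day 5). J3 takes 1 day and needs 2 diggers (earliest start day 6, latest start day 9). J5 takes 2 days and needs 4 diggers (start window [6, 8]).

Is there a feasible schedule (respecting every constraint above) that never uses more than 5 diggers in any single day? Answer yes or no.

no

The minimum achievable peak is 6; 5 < 6, so no feasible schedule stays within the cap.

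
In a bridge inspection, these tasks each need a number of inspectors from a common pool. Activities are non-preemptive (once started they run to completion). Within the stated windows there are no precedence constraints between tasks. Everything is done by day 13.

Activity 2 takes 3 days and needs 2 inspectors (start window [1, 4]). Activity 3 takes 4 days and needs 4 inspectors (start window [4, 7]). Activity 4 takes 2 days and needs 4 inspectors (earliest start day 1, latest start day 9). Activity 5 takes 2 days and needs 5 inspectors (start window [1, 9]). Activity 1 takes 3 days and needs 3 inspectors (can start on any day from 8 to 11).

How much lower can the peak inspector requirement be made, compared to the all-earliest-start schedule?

5

Early-start peak: d1:11  d2:11  d3:2  d4:4  d5:4  d6:4  d7:4  d8:3  d9:3  d10:3  d11:0  d12:0  d13:0 ⇒ 11.
Leveled (Activity 2@1, Activity 3@4, Activity 4@1, Activity 5@8, Activity 1@10): d1:6  d2:6  d3:2  d4:4  d5:4  d6:4  d7:4  d8:5  d9:5  d10:3  d11:3  d12:3  d13:0 ⇒ 6.
Reduction 11 − 6 = 5.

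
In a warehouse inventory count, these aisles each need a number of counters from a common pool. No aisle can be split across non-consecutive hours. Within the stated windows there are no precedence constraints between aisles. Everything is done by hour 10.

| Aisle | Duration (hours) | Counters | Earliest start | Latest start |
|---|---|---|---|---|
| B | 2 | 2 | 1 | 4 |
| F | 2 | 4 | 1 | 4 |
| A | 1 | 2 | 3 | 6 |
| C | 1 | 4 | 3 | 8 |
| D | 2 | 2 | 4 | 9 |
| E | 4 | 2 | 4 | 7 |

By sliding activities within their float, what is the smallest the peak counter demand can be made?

4

Early-start (B@1, F@1, A@3, C@3, D@4, E@4) gives peak 6: h1:6  h2:6  h3:6  h4:4  h5:4  h6:2  h7:2  h8:0  h9:0  h10:0.
Shift F→3, A→5, C→6, D→7, E→7.
Schedule B@1, F@3, A@5, C@6, D@7, E@7: h1:2  h2:2  h3:4  h4:4  h5:2  h6:4  h7:4  h8:4  h9:2  h10:2 — peak 4.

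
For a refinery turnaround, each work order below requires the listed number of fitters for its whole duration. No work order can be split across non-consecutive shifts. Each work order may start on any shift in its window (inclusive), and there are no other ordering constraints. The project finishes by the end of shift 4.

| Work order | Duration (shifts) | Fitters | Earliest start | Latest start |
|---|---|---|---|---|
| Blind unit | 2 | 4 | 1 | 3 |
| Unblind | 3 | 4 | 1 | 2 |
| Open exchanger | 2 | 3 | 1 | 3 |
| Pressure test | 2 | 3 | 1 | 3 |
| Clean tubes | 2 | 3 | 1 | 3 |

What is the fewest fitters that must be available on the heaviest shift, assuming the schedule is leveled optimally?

11

Early-start (Blind unit@1, Unblind@1, Open exchanger@1, Pressure test@1, Clean tubes@1) gives peak 17: s1:17  s2:17  s3:4  s4:0.
Shift Pressure test→3, Clean tubes→3.
Schedule Blind unit@1, Unblind@1, Open exchanger@1, Pressure test@3, Clean tubes@3: s1:11  s2:11  s3:10  s4:6 — peak 11.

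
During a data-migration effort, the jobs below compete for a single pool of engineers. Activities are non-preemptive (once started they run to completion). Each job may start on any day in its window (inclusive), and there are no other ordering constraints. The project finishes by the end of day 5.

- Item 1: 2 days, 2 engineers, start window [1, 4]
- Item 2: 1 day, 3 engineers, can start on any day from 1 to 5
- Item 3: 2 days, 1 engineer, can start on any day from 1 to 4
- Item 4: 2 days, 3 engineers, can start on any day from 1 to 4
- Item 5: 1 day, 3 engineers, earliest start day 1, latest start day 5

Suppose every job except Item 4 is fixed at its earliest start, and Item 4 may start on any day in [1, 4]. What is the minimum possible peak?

9

Item 4@1: d1:12  d2:6  d3:0  d4:0  d5:0 → peak 12
Item 4@2: d1:9  d2:6  d3:3  d4:0  d5:0 → peak 9
Item 4@3: d1:9  d2:3  d3:3  d4:3  d5:0 → peak 9
Item 4@4: d1:9  d2:3  d3:0  d4:3  d5:3 → peak 9
Best is Item 4@2, peak 9.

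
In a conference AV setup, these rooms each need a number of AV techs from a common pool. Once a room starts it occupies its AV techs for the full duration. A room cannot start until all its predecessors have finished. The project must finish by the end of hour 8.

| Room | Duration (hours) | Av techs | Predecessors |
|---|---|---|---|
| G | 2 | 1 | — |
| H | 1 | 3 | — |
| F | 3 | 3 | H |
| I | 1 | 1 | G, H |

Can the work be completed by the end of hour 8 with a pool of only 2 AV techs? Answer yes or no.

The minimum achievable peak is 3; 2 < 3, so no feasible schedule stays within the cap.

no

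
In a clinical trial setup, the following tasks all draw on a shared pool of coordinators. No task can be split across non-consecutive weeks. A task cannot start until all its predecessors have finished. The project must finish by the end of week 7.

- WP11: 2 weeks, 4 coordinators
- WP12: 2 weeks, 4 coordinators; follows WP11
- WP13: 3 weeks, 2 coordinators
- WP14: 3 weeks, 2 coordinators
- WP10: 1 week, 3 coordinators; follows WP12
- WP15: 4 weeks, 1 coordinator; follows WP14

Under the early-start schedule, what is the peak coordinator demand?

8

Early-start schedule: WP11@1, WP12@3, WP13@1, WP14@1, WP10@5, WP15@4.
Load per week: week 1: 8, week 2: 8, week 3: 8, week 4: 5, week 5: 4, week 6: 1, week 7: 1.
Peak is 8.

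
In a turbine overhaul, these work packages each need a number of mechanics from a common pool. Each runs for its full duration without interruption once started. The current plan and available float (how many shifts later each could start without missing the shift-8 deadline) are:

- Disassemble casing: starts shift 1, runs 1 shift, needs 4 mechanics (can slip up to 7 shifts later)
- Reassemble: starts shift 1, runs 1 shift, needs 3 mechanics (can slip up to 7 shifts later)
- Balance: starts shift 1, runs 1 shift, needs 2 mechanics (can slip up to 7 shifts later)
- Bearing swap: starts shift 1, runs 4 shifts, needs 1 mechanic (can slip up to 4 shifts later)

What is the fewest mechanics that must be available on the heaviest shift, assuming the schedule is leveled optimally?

4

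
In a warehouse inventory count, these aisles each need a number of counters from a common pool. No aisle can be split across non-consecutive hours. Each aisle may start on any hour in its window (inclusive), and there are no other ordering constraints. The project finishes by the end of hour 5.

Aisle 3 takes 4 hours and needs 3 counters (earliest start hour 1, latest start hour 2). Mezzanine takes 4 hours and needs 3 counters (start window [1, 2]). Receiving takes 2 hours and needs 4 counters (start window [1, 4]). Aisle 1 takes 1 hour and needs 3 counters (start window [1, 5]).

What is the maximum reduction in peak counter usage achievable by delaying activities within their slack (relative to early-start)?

Early-start peak: h1:13  h2:10  h3:6  h4:6  h5:0 ⇒ 13.
Leveled (Aisle 3@1, Mezzanine@1, Receiving@1, Aisle 1@3): h1:10  h2:10  h3:9  h4:6  h5:0 ⇒ 10.
Reduction 13 − 10 = 3.

3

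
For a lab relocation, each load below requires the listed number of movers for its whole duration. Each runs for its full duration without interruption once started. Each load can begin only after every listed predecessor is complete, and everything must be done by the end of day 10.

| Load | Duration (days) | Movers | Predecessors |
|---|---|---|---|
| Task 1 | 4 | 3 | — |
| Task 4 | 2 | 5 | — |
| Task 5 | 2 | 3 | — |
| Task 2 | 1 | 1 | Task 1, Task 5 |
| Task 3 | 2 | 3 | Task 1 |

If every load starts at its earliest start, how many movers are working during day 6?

At early start, day 6 has: Task 3.
Demand: 3 = 3.

3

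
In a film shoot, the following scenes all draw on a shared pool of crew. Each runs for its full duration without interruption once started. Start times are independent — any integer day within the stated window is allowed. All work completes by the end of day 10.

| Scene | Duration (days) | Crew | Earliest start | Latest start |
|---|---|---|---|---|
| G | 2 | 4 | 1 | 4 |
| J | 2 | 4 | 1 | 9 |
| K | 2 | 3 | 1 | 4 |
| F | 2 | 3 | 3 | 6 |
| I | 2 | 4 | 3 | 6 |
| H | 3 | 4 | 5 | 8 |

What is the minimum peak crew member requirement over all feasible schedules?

7

Early-start (G@1, J@1, K@1, F@3, I@3, H@5) gives peak 11: d1:11  d2:11  d3:7  d4:7  d5:4  d6:4  d7:4  d8:0  d9:0  d10:0.
Shift J→3, I→5, H→7.
Schedule G@1, J@3, K@1, F@3, I@5, H@7: d1:7  d2:7  d3:7  d4:7  d5:4  d6:4  d7:4  d8:4  d9:4  d10:0 — peak 7.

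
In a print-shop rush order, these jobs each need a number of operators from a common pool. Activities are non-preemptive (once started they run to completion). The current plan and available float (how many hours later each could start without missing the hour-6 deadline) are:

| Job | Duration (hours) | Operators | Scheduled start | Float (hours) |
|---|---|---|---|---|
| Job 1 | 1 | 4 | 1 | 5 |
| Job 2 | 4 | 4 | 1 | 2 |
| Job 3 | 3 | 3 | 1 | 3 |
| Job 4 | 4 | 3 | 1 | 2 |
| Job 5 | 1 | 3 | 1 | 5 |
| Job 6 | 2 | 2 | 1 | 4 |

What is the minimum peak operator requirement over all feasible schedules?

Early-start (Job 1@1, Job 2@1, Job 3@1, Job 4@1, Job 5@1, Job 6@1) gives peak 19: h1:19  h2:12  h3:10  h4:7  h5:0  h6:0.
Shift Job 3→2, Job 4→2, Job 5→5, Job 6→5.
Schedule Job 1@1, Job 2@1, Job 3@2, Job 4@2, Job 5@5, Job 6@5: h1:8  h2:10  h3:10  h4:10  h5:8  h6:2 — peak 10.

10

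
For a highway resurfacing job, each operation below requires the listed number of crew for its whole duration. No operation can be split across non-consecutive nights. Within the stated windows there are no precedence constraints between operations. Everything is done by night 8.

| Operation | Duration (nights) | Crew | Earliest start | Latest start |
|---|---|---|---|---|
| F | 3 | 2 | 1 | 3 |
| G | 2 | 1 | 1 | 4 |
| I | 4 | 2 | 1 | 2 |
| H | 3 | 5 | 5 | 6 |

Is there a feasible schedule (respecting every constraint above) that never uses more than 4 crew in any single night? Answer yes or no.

The minimum achievable peak is 5; 4 < 5, so no feasible schedule stays within the cap.

no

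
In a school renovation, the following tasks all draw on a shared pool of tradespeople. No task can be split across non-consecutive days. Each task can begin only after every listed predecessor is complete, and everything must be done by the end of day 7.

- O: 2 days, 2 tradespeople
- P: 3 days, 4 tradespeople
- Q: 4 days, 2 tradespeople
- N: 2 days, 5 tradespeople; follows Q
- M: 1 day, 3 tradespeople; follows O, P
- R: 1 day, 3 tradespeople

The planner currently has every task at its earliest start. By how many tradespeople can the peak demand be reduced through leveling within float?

Early-start peak: d1:11  d2:8  d3:6  d4:5  d5:5  d6:5  d7:0 ⇒ 11.
Leveled (O@4, P@1, Q@1, N@5, M@7, R@4): d1:6  d2:6  d3:6  d4:7  d5:7  d6:5  d7:3 ⇒ 7.
Reduction 11 − 7 = 4.

4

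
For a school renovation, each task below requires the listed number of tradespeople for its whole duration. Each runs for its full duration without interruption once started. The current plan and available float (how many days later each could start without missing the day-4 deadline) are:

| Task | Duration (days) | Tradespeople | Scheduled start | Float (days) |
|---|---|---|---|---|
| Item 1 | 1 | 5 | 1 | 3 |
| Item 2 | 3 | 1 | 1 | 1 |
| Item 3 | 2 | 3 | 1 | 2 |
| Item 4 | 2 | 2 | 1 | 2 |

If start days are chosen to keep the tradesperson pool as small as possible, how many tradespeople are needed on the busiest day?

Early-start (Item 1@1, Item 2@1, Item 3@1, Item 4@1) gives peak 11: d1:11  d2:6  d3:1  d4:0.
Shift Item 3→2, Item 4→2.
Schedule Item 1@1, Item 2@1, Item 3@2, Item 4@2: d1:6  d2:6  d3:6  d4:0 — peak 6.

6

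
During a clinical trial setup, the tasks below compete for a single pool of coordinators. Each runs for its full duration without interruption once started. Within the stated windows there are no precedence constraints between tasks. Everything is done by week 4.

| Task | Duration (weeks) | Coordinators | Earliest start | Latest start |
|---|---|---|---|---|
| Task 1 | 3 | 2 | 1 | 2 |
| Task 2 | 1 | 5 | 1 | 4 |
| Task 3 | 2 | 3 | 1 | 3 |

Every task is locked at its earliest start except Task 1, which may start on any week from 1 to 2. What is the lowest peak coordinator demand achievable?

8

Task 1@1: w1:10  w2:5  w3:2  w4:0 → peak 10
Task 1@2: w1:8  w2:5  w3:2  w4:2 → peak 8
Best is Task 1@2, peak 8.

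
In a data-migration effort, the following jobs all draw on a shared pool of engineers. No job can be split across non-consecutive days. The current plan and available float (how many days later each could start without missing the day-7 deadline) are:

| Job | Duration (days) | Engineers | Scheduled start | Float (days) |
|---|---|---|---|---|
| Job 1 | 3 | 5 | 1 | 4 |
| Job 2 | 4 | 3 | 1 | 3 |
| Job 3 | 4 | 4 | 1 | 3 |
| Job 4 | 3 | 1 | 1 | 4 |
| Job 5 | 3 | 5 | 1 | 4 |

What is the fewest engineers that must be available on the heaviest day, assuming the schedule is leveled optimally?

Early-start (Job 1@1, Job 2@1, Job 3@1, Job 4@1, Job 5@1) gives peak 18: d1:18  d2:18  d3:18  d4:7  d5:0  d6:0  d7:0.
Shift Job 3→4, Job 5→5.
Schedule Job 1@1, Job 2@1, Job 3@4, Job 4@1, Job 5@5: d1:9  d2:9  d3:9  d4:7  d5:9  d6:9  d7:9 — peak 9.
Total engineer-days = 61 over 7 days ⇒ peak ≥ ⌈61/7⌉ = 9, so 9 is optimal.

9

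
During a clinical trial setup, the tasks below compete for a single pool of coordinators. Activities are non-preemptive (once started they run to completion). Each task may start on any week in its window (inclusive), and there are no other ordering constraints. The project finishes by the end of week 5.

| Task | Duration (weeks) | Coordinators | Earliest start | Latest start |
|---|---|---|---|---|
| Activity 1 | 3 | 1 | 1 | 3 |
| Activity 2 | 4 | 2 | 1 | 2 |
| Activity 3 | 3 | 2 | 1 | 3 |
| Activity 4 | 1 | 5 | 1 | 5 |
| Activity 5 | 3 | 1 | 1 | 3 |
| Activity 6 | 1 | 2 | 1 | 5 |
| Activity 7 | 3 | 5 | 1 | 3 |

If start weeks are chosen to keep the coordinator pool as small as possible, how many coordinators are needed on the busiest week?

11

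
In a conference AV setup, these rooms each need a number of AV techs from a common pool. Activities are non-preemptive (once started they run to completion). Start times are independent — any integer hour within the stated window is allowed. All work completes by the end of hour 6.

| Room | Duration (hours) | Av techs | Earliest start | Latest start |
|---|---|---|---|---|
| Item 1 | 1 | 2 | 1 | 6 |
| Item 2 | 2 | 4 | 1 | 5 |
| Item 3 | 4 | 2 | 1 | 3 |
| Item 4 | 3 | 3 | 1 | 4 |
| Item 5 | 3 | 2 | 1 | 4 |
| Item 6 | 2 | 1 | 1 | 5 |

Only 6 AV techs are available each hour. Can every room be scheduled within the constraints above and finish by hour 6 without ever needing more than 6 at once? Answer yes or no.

Schedule Item 1@3, Item 2@1, Item 3@3, Item 4@4, Item 5@1, Item 6@4: h1:6  h2:6  h3:6  h4:6  h5:6  h6:5 — peak 6 ≤ 6.

yes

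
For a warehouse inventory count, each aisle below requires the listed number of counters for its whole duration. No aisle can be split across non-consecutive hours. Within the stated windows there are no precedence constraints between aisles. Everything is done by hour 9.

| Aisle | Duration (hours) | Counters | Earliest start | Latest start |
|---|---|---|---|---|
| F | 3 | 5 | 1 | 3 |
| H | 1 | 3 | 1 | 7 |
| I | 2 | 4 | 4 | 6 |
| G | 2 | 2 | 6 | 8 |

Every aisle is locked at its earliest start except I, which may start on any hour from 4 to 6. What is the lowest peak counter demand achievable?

I@4: h1:8  h2:5  h3:5  h4:4  h5:4  h6:2  h7:2  h8:0  h9:0 → peak 8
I@5: h1:8  h2:5  h3:5  h4:0  h5:4  h6:6  h7:2  h8:0  h9:0 → peak 8
I@6: h1:8  h2:5  h3:5  h4:0  h5:0  h6:6  h7:6  h8:0  h9:0 → peak 8
Best is I@4, peak 8.

8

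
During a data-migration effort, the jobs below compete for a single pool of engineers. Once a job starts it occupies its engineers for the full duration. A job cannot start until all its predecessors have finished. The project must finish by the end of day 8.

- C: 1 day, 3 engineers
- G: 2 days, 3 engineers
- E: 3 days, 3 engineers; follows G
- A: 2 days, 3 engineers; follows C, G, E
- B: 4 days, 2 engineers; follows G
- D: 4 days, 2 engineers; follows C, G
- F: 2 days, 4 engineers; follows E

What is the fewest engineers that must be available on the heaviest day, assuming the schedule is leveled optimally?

7

Early-start (C@1, G@1, E@3, A@6, B@3, D@3, F@6) gives peak 11: d1:6  d2:3  d3:7  d4:7  d5:7  d6:11  d7:7  d8:0.
Shift F→7.
Schedule C@1, G@1, E@3, A@6, B@3, D@3, F@7: d1:6  d2:3  d3:7  d4:7  d5:7  d6:7  d7:7  d8:4 — peak 7.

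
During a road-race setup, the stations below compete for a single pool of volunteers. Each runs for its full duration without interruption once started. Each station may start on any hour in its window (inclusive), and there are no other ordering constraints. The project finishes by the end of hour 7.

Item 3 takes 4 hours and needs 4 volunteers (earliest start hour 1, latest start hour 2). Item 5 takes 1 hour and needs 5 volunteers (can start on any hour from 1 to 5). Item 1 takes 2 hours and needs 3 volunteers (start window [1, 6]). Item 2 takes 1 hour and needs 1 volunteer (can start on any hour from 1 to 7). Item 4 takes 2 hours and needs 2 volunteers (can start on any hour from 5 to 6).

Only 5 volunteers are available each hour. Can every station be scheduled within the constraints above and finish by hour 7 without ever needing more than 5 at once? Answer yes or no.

yes

Schedule Item 3@1, Item 5@5, Item 1@6, Item 2@1, Item 4@6: h1:5  h2:4  h3:4  h4:4  h5:5  h6:5  h7:5 — peak 5 ≤ 5.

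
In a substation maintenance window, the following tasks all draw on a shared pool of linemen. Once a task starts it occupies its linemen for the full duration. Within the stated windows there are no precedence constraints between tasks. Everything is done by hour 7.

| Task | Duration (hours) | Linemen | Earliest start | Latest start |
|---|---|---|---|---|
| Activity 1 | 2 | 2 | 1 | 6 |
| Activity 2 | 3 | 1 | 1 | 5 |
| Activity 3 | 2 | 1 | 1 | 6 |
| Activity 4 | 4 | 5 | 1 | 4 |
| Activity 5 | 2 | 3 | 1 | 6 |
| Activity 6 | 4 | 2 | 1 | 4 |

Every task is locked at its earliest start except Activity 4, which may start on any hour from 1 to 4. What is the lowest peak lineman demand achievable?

Activity 4@1: h1:14  h2:14  h3:8  h4:7  h5:0  h6:0  h7:0 → peak 14
Activity 4@2: h1:9  h2:14  h3:8  h4:7  h5:5  h6:0  h7:0 → peak 14
Activity 4@3: h1:9  h2:9  h3:8  h4:7  h5:5  h6:5  h7:0 → peak 9
Activity 4@4: h1:9  h2:9  h3:3  h4:7  h5:5  h6:5  h7:5 → peak 9
Best is Activity 4@3, peak 9.

9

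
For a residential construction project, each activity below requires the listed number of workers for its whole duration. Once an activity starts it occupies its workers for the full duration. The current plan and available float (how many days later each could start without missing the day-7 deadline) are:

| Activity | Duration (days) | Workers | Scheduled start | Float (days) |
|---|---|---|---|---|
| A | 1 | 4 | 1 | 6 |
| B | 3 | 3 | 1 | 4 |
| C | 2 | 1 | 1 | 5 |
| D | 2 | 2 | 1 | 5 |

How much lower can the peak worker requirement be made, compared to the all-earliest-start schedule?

Early-start peak: d1:10  d2:6  d3:3  d4:0  d5:0  d6:0  d7:0 ⇒ 10.
Leveled (A@1, B@2, C@2, D@5): d1:4  d2:4  d3:4  d4:3  d5:2  d6:2  d7:0 ⇒ 4.
Reduction 10 − 4 = 6.

6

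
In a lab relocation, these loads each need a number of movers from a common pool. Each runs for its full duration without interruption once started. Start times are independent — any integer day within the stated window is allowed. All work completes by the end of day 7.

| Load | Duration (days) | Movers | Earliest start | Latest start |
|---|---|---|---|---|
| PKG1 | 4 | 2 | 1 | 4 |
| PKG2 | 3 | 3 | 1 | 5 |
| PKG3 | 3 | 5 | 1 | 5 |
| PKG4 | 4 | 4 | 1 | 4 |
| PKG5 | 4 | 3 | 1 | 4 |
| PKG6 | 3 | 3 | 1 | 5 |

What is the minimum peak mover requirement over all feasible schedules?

10

Early-start (PKG1@1, PKG2@1, PKG3@1, PKG4@1, PKG5@1, PKG6@1) gives peak 20: d1:20  d2:20  d3:20  d4:9  d5:0  d6:0  d7:0.
Shift PKG4→4, PKG5→4, PKG6→5.
Schedule PKG1@1, PKG2@1, PKG3@1, PKG4@4, PKG5@4, PKG6@5: d1:10  d2:10  d3:10  d4:9  d5:10  d6:10  d7:10 — peak 10.
Total mover-days = 69 over 7 days ⇒ peak ≥ ⌈69/7⌉ = 10, so 10 is optimal.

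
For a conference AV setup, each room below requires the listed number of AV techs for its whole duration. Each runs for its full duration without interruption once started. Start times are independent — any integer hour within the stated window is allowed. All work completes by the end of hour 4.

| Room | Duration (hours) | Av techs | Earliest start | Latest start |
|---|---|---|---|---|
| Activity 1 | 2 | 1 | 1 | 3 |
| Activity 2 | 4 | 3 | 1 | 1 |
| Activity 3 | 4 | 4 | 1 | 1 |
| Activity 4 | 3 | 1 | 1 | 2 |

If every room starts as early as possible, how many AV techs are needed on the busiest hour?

Early-start schedule: Activity 1@1, Activity 2@1, Activity 3@1, Activity 4@1.
Load per hour: hour 1: 9, hour 2: 9, hour 3: 8, hour 4: 7.
Peak is 9.

9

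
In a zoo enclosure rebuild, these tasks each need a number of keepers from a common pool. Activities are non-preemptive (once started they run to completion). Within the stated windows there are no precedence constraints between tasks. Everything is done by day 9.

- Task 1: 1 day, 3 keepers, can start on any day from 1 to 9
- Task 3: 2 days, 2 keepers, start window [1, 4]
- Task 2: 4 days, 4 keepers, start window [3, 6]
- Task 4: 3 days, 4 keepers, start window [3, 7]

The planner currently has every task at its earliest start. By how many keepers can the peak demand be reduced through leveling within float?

Early-start peak: d1:5  d2:2  d3:8  d4:8  d5:8  d6:4  d7:0  d8:0  d9:0 ⇒ 8.
Leveled (Task 1@1, Task 3@1, Task 2@3, Task 4@7): d1:5  d2:2  d3:4  d4:4  d5:4  d6:4  d7:4  d8:4  d9:4 ⇒ 5.
Reduction 8 − 5 = 3.

3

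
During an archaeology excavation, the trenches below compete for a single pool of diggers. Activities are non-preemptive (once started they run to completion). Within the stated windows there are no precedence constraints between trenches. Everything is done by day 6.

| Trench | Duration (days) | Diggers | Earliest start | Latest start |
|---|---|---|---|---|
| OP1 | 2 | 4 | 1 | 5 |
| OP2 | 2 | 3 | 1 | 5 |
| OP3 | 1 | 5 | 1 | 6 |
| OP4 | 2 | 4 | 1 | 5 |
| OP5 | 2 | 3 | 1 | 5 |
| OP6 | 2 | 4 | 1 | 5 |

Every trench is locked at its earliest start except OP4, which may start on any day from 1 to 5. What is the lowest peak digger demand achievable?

OP4@1: d1:23  d2:18  d3:0  d4:0  d5:0  d6:0 → peak 23
OP4@2: d1:19  d2:18  d3:4  d4:0  d5:0  d6:0 → peak 19
OP4@3: d1:19  d2:14  d3:4  d4:4  d5:0  d6:0 → peak 19
OP4@4: d1:19  d2:14  d3:0  d4:4  d5:4  d6:0 → peak 19
OP4@5: d1:19  d2:14  d3:0  d4:0  d5:4  d6:4 → peak 19
Best is OP4@2, peak 19.

19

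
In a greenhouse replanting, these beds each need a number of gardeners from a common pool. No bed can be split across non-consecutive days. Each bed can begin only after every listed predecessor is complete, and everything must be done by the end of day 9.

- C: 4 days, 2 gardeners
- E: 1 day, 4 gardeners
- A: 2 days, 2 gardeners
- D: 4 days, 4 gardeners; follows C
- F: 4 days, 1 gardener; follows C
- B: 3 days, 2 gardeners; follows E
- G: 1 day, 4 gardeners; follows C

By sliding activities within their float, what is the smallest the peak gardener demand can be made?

6

Early-start (C@1, E@1, A@1, D@5, F@5, B@2, G@5) gives peak 9: d1:8  d2:6  d3:4  d4:4  d5:9  d6:5  d7:5  d8:5  d9:0.
Shift A→2, G→9.
Schedule C@1, E@1, A@2, D@5, F@5, B@2, G@9: d1:6  d2:6  d3:6  d4:4  d5:5  d6:5  d7:5  d8:5  d9:4 — peak 6.
Total gardener-days = 46 over 9 days ⇒ peak ≥ ⌈46/9⌉ = 6, so 6 is optimal.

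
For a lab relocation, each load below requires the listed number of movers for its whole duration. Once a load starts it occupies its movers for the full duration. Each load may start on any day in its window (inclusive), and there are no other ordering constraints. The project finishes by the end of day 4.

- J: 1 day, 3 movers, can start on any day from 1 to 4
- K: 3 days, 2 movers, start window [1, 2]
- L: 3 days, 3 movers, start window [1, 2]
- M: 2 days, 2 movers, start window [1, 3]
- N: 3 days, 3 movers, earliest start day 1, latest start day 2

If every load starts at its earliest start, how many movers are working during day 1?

13

At early start, day 1 has: J, K, L, M, N.
Demand: 3 + 2 + 3 + 2 + 3 = 13.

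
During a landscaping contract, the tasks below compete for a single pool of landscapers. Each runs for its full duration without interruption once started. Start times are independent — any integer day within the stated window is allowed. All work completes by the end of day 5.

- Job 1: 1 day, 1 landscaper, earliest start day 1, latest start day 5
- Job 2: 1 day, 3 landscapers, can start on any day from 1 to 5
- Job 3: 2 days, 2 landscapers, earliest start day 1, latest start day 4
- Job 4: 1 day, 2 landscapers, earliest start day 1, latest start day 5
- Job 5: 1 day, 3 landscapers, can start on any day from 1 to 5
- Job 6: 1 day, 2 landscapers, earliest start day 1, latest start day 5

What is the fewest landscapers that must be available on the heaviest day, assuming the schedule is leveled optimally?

4

Early-start (Job 1@1, Job 2@1, Job 3@1, Job 4@1, Job 5@1, Job 6@1) gives peak 13: d1:13  d2:2  d3:0  d4:0  d5:0.
Shift Job 3→2, Job 4→2, Job 5→4, Job 6→3.
Schedule Job 1@1, Job 2@1, Job 3@2, Job 4@2, Job 5@4, Job 6@3: d1:4  d2:4  d3:4  d4:3  d5:0 — peak 4.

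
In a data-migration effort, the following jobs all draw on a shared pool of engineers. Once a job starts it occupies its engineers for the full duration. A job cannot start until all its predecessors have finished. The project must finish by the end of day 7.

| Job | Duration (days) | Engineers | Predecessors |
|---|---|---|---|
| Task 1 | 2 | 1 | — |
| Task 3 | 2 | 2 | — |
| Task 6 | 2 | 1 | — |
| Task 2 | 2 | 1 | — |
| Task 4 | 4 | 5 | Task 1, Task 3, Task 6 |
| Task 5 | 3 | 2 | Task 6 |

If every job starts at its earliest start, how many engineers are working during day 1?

At early start, day 1 has: Task 1, Task 3, Task 6, Task 2.
Demand: 1 + 2 + 1 + 1 = 5.

5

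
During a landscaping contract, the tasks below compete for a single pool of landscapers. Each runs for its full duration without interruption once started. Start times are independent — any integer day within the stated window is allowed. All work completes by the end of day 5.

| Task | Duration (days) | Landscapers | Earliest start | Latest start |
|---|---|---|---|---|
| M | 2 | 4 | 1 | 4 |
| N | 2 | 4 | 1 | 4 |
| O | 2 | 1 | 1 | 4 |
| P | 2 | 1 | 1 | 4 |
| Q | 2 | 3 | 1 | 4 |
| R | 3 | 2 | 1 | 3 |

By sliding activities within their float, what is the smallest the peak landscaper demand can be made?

Early-start (M@1, N@1, O@1, P@1, Q@1, R@1) gives peak 15: d1:15  d2:15  d3:2  d4:0  d5:0.
Shift O→3, P→3, Q→3, R→3.
Schedule M@1, N@1, O@3, P@3, Q@3, R@3: d1:8  d2:8  d3:7  d4:7  d5:2 — peak 8.

8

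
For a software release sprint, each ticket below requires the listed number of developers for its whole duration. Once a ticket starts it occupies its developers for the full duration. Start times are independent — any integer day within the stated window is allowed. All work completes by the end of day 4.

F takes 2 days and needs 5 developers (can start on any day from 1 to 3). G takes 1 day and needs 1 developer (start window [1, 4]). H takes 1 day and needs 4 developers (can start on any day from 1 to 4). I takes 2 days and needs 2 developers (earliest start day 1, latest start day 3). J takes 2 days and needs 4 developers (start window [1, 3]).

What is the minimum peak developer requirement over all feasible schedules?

Early-start (F@1, G@1, H@1, I@1, J@1) gives peak 16: d1:16  d2:11  d3:0  d4:0.
Shift H→3, J→3.
Schedule F@1, G@1, H@3, I@1, J@3: d1:8  d2:7  d3:8  d4:4 — peak 8.

8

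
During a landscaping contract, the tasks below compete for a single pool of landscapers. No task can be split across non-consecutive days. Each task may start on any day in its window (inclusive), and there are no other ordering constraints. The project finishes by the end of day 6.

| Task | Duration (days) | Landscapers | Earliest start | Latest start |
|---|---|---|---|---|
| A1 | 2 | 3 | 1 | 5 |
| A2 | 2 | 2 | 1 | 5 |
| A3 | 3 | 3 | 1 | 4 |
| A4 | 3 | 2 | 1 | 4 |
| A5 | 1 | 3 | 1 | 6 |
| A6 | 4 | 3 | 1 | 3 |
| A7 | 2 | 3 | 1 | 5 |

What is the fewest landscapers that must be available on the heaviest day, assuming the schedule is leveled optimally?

Early-start (A1@1, A2@1, A3@1, A4@1, A5@1, A6@1, A7@1) gives peak 19: d1:19  d2:16  d3:8  d4:3  d5:0  d6:0.
Shift A4→3, A5→4, A6→3, A7→5.
Schedule A1@1, A2@1, A3@1, A4@3, A5@4, A6@3, A7@5: d1:8  d2:8  d3:8  d4:8  d5:8  d6:6 — peak 8.
Total landscaper-days = 46 over 6 days ⇒ peak ≥ ⌈46/6⌉ = 8, so 8 is optimal.

8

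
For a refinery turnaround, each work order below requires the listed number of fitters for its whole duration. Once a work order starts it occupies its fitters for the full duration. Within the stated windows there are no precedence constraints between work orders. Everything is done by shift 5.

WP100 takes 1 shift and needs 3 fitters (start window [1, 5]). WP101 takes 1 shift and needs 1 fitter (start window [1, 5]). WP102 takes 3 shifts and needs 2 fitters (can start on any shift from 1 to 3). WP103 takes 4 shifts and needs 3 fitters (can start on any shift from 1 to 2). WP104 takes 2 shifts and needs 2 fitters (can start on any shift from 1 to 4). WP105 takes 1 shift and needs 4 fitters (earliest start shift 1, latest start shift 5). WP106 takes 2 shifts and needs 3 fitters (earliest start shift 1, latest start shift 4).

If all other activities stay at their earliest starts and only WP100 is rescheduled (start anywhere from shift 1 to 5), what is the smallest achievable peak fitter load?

WP100@1: s1:18  s2:10  s3:5  s4:3  s5:0 → peak 18
WP100@2: s1:15  s2:13  s3:5  s4:3  s5:0 → peak 15
WP100@3: s1:15  s2:10  s3:8  s4:3  s5:0 → peak 15
WP100@4: s1:15  s2:10  s3:5  s4:6  s5:0 → peak 15
WP100@5: s1:15  s2:10  s3:5  s4:3  s5:3 → peak 15
Best is WP100@2, peak 15.

15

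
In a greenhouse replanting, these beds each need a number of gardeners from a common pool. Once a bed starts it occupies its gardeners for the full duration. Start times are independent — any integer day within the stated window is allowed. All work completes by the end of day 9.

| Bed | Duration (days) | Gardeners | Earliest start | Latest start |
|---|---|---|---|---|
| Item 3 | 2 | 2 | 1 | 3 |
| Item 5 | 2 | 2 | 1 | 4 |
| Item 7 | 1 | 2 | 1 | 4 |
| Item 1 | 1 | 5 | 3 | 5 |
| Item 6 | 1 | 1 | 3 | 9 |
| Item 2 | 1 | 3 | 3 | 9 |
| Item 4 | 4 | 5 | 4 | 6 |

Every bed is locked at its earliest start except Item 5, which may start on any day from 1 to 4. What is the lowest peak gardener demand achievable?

9

Item 5@1: d1:6  d2:4  d3:9  d4:5  d5:5  d6:5  d7:5  d8:0  d9:0 → peak 9
Item 5@2: d1:4  d2:4  d3:11  d4:5  d5:5  d6:5  d7:5  d8:0  d9:0 → peak 11
Item 5@3: d1:4  d2:2  d3:11  d4:7  d5:5  d6:5  d7:5  d8:0  d9:0 → peak 11
Item 5@4: d1:4  d2:2  d3:9  d4:7  d5:7  d6:5  d7:5  d8:0  d9:0 → peak 9
Best is Item 5@1, peak 9.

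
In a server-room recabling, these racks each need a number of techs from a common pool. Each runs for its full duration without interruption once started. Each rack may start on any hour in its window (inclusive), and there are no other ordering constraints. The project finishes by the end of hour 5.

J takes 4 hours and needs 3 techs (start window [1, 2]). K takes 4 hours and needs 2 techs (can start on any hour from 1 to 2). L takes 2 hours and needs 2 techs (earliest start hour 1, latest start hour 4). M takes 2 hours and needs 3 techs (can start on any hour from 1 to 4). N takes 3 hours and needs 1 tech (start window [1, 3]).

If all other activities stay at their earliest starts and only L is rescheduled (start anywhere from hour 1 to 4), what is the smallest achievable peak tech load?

L@1: h1:11  h2:11  h3:6  h4:5  h5:0 → peak 11
L@2: h1:9  h2:11  h3:8  h4:5  h5:0 → peak 11
L@3: h1:9  h2:9  h3:8  h4:7  h5:0 → peak 9
L@4: h1:9  h2:9  h3:6  h4:7  h5:2 → peak 9
Best is L@3, peak 9.

9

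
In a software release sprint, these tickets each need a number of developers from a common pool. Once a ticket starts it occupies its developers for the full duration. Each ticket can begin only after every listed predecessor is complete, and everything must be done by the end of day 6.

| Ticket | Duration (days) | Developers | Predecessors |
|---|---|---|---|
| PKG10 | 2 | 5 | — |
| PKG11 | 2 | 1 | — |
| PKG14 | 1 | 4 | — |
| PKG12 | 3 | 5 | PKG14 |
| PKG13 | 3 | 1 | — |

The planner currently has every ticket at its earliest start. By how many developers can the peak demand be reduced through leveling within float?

Early-start peak: d1:11  d2:12  d3:6  d4:5  d5:0  d6:0 ⇒ 12.
Leveled (PKG10@1, PKG11@1, PKG14@3, PKG12@4, PKG13@3): d1:6  d2:6  d3:5  d4:6  d5:6  d6:5 ⇒ 6.
Reduction 12 − 6 = 6.

6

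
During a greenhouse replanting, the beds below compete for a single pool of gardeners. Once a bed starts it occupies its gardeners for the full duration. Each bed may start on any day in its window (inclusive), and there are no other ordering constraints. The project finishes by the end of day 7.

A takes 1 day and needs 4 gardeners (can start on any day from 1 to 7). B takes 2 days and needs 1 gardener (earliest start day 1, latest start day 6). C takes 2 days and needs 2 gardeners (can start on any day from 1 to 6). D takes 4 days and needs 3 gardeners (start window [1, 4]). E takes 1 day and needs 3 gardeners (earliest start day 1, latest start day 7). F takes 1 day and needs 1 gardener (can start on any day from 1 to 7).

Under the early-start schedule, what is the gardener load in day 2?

At early start, day 2 has: B, C, D.
Demand: 1 + 2 + 3 = 6.

6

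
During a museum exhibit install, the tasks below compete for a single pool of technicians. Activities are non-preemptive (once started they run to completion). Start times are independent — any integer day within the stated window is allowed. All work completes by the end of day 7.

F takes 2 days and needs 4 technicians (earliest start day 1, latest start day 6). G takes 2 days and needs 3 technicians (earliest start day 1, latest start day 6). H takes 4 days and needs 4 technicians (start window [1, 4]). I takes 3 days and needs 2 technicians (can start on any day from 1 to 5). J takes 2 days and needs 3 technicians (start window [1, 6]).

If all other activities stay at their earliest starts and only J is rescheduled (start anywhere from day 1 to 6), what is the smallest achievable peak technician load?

13

J@1: d1:16  d2:16  d3:6  d4:4  d5:0  d6:0  d7:0 → peak 16
J@2: d1:13  d2:16  d3:9  d4:4  d5:0  d6:0  d7:0 → peak 16
J@3: d1:13  d2:13  d3:9  d4:7  d5:0  d6:0  d7:0 → peak 13
J@4: d1:13  d2:13  d3:6  d4:7  d5:3  d6:0  d7:0 → peak 13
J@5: d1:13  d2:13  d3:6  d4:4  d5:3  d6:3  d7:0 → peak 13
J@6: d1:13  d2:13  d3:6  d4:4  d5:0  d6:3  d7:3 → peak 13
Best is J@3, peak 13.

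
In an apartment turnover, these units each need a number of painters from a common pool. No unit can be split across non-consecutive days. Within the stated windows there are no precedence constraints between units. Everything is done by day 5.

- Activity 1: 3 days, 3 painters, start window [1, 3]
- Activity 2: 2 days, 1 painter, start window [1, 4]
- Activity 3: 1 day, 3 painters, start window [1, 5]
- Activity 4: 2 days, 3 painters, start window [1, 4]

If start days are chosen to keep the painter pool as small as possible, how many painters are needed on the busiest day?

6

Early-start (Activity 1@1, Activity 2@1, Activity 3@1, Activity 4@1) gives peak 10: d1:10  d2:7  d3:3  d4:0  d5:0.
Shift Activity 3→3, Activity 4→4.
Schedule Activity 1@1, Activity 2@1, Activity 3@3, Activity 4@4: d1:4  d2:4  d3:6  d4:3  d5:3 — peak 6.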